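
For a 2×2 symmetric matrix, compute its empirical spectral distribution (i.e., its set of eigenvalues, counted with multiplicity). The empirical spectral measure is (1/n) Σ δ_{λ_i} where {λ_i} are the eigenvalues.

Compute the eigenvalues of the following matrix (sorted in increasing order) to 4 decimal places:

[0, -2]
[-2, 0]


Since M is real symmetric, both eigenvalues are real; they are the roots of det(λI − M) = λ² − (tr M) λ + det M.
tr M = 0 + 0 = 0.
det M = 0·0 − (-2)² = 0 − 4 = -4.
Characteristic polynomial: λ² − 4 = 0.
Discriminant Δ = (tr M)² − 4·det M = 0 − (-16) = 16; √Δ = 4.000000.
λ = (tr M ± √Δ)/2 = (0 ± 4.000000)/2, giving (tr M − √Δ)/2 = -2.0000 and (tr M + √Δ)/2 = 2.0000.

Eigenvalues sorted in increasing order: [-2.0000, 2.0000].


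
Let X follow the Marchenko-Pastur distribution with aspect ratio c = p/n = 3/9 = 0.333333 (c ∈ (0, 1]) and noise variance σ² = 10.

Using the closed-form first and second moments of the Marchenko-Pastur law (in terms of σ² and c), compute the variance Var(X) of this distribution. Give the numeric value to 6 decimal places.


Recall the MP moments m_1 = E[X] = σ² and m_2 = E[X²] = σ⁴ (1 + c).
m_1 = E[X] = σ² = 10, so m_1² = 100.
m_2 = E[X²] = σ⁴ (1 + c) = 100 · (1 + 0.333333) = 100 · 1.333333 = 133.333333.
(Note m_2 − m_1² simplifies to c · σ⁴ = 0.333333 · 100.)

Var(X) = m_2 − m_1² = 133.333333 − 100 = 33.333333.


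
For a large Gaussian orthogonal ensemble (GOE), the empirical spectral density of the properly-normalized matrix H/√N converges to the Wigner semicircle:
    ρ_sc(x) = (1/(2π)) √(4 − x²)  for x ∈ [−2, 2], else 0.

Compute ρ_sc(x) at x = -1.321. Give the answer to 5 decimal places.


ρ_sc(x) = (1/(2π)) √(4 − x²). With x = -1.321:
  4 − x² = 4 − (-1.321)² = 4 − 1.745041 = 2.254959.
  √(4 − x²) = 1.501652.
  1/(2π) = 0.159155.
  ρ_sc(-1.321) = 0.159155 · 1.501652 = 0.238995.

Rounded to 5 decimal places: ρ_sc(-1.321) ≈ 0.23900.


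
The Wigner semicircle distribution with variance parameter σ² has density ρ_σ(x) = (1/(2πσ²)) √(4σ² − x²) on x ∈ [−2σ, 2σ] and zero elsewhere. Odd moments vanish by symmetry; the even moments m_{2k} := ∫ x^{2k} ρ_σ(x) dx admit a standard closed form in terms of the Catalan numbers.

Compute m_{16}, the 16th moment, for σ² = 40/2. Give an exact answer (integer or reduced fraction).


By the scaled semicircle moment identity, m_{2k} = σ^{2k} · C_k with k = 8.
C_8 = (1/(k+1)) · C(2k, k) = (1/9) · C(16, 8) = (1/9) · 12870 = 1430.
σ^{2k} = (σ²)^k = (40/2)^8 = 25600000000.

Therefore m_{16} = σ^{16} · C_8 = 25600000000 · 1430 = 36608000000000.


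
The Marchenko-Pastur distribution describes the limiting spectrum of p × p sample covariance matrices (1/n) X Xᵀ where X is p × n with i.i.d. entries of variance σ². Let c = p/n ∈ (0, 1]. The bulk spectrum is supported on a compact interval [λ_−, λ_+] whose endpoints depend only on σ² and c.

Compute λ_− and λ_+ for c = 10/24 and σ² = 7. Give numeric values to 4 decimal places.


c = 10/24 = 0.416667; √c = 0.645497.
λ_− = σ² (1 − √c)² = 7 · (1 − 0.645497)² = 7 · (0.354503)² = 0.879706.
λ_+ = σ² (1 + √c)² = 7 · (1 + 0.645497)² = 7 · (1.645497)² = 18.953628.

Rounded to 4 decimal places: λ_− ≈ 0.8797, λ_+ ≈ 18.9536.


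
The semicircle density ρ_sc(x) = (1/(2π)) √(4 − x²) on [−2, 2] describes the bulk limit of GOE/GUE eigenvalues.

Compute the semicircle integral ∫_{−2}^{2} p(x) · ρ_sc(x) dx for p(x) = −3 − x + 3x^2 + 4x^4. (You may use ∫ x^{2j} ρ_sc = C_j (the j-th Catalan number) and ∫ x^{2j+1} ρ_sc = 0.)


Write p(x) = Σ a_i x^i, split into monomials and integrate each against ρ_sc separately.
Using ∫ x^{2j} ρ_sc = C_j = (1/(j+1)) C(2j, j) (Catalan numbers) and ∫ x^{2j+1} ρ_sc = 0 (odd monomials vanish by symmetry):
  i = 0 (even): a_0 · C_{0} = -3 · 1 = -3
  i = 1 (odd): ∫ x^1 ρ_sc = 0 (vanishes)
  i = 2 (even): a_2 · C_{1} = 3 · 1 = 3
  i = 4 (even): a_4 · C_{2} = 4 · 2 = 8

Summing the contributions: ∫_{−2}^{2} p(x) ρ_sc(x) dx = (-3) + 3 + 8 = 8.


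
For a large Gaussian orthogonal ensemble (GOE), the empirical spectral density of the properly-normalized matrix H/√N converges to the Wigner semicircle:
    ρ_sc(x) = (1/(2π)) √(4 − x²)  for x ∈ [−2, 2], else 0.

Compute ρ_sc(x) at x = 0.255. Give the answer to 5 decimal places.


ρ_sc(x) = (1/(2π)) √(4 − x²). With x = 0.255:
  4 − x² = 4 − (0.255)² = 4 − 0.065025 = 3.934975.
  √(4 − x²) = 1.983677.
  1/(2π) = 0.159155.
  ρ_sc(0.255) = 0.159155 · 1.983677 = 0.315712.

Rounded to 5 decimal places: ρ_sc(0.255) ≈ 0.31571.


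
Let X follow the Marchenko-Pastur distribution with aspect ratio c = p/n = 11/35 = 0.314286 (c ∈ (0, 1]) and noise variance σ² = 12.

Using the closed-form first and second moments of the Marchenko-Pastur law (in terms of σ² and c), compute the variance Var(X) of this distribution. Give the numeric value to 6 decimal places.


Recall the MP moments m_1 = E[X] = σ² and m_2 = E[X²] = σ⁴ (1 + c).
m_1 = E[X] = σ² = 12, so m_1² = 144.
m_2 = E[X²] = σ⁴ (1 + c) = 144 · (1 + 0.314286) = 144 · 1.314286 = 189.257143.
(Note m_2 − m_1² simplifies to c · σ⁴ = 0.314286 · 144.)

Var(X) = m_2 − m_1² = 189.257143 − 144 = 45.257143.


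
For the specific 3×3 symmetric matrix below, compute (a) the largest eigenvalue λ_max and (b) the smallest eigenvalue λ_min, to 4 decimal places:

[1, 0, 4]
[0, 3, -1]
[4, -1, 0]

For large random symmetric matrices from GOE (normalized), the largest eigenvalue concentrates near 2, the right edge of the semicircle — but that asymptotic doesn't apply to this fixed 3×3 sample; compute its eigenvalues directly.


Since M is real symmetric, all three eigenvalues are real; they are the roots of det(λI − M) = λ³ − (tr M) λ² + s λ − det M, where s is the sum of the principal 2×2 minors.
tr M = 1 + 3 + 0 = 4.
s = (1·3 − 0²) + (1·0 − 4²) + (3·0 − (-1)²) = 3 + (-16) + (-1) = -14.
det M (expand along row 1) = 1·(-1) − 0·4 + 4·(-12) = -49.
Characteristic polynomial: λ³ − 4λ² − 14λ + 49 = 0.
Substitute λ = y + (tr M)/3 = y + 1.333333 to remove the quadratic term: y³ + p·y + q = 0 with p = s − (tr M)²/3 = -19.333333 and q = −2(tr M)³/27 + (tr M)·s/3 − det M = 25.592593.
Three real roots ⇒ use the trigonometric (Viète) form: r = 2√(−p/3) = 5.077182, φ = arccos(3q/(p·r)) = arccos(-0.782179) = 2.468952 rad.
y_k = r·cos(φ/3 − 2πk/3) for k = 0, 1, 2 gives y = 3.452669, 1.497427, -4.950096.
λ_k = y_k + 1.333333 gives λ = 4.7860, 2.8308, -3.6168 (check: the sum is 4.0000 = tr M).

Hence λ_max = 4.7860 and λ_min = -3.6168.


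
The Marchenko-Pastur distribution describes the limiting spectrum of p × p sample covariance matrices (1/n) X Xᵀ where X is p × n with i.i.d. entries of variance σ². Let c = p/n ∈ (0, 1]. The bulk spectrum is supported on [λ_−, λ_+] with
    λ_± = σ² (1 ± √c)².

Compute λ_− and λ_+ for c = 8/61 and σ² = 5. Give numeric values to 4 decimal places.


c = 8/61 = 0.131148; √c = 0.362143.
λ_− = σ² (1 − √c)² = 5 · (1 − 0.362143)² = 5 · (0.637857)² = 2.034308.
λ_+ = σ² (1 + √c)² = 5 · (1 + 0.362143)² = 5 · (1.362143)² = 9.277168.

Rounded to 4 decimal places: λ_− ≈ 2.0343, λ_+ ≈ 9.2772.


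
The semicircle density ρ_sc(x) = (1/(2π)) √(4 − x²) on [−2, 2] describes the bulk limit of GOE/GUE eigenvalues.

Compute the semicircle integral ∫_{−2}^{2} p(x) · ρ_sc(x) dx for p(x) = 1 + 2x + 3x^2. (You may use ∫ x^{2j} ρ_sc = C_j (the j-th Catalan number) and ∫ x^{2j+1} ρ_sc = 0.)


Write p(x) = Σ a_i x^i, split into monomials and integrate each against ρ_sc separately.
Using ∫ x^{2j} ρ_sc = C_j = (1/(j+1)) C(2j, j) (Catalan numbers) and ∫ x^{2j+1} ρ_sc = 0 (odd monomials vanish by symmetry):
  i = 0 (even): a_0 · C_{0} = 1 · 1 = 1
  i = 1 (odd): ∫ x^1 ρ_sc = 0 (vanishes)
  i = 2 (even): a_2 · C_{1} = 3 · 1 = 3

Summing the contributions: ∫_{−2}^{2} p(x) ρ_sc(x) dx = 1 + 3 = 4.


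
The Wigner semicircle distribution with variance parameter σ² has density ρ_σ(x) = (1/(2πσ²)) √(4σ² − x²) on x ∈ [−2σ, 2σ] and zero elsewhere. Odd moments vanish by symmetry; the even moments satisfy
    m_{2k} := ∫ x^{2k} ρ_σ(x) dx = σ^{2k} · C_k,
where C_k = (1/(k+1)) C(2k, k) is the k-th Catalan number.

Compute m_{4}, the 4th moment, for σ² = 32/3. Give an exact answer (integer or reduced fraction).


By the scaled semicircle moment identity, m_{2k} = σ^{2k} · C_k with k = 2.
C_2 = (1/(k+1)) · C(2k, k) = (1/3) · C(4, 2) = (1/3) · 6 = 2.
σ^{2k} = (σ²)^k = (32/3)^2 = 1024/9.

Therefore m_{4} = σ^{4} · C_2 = (1024/9) · 2 = 2048/9.


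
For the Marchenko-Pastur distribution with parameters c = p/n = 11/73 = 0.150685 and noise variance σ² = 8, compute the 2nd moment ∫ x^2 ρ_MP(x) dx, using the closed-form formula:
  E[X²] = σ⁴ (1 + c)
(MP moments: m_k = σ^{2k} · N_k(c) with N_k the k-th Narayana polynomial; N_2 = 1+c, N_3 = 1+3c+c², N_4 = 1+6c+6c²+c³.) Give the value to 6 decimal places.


E[X²] = σ⁴ (1 + c) (second MP moment). With σ² = 8 (so σ⁴ = 64) and c = 11/73 = 0.150685: E[X²] = 64 · (1 + 0.150685) = 64 · 1.150685.

So E[X^2] = 73.643836.


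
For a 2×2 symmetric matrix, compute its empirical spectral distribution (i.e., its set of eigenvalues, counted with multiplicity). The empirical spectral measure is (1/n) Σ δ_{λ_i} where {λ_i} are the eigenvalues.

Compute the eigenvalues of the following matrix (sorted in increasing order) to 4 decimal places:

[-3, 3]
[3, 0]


Since M is real symmetric, both eigenvalues are real; they are the roots of det(λI − M) = λ² − (tr M) λ + det M.
tr M = -3 + 0 = -3.
det M = (-3)·0 − 3² = 0 − 9 = -9.
Characteristic polynomial: λ² + 3λ − 9 = 0.
Discriminant Δ = (tr M)² − 4·det M = 9 − (-36) = 45; √Δ = 6.708204.
λ = (tr M ± √Δ)/2 = (-3 ± 6.708204)/2, giving (tr M − √Δ)/2 = -4.8541 and (tr M + √Δ)/2 = 1.8541.

Eigenvalues sorted in increasing order: [-4.8541, 1.8541].


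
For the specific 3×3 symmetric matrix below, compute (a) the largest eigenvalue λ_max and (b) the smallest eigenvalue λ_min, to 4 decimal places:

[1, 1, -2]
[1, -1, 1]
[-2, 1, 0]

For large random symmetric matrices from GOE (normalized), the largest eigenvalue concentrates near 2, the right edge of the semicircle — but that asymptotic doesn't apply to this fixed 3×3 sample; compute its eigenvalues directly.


Since M is real symmetric, all three eigenvalues are real; they are the roots of det(λI − M) = λ³ − (tr M) λ² + s λ − det M, where s is the sum of the principal 2×2 minors.
tr M = 1 + (-1) + 0 = 0.
s = (1·(-1) − 1²) + (1·0 − (-2)²) + ((-1)·0 − 1²) = -2 + (-4) + (-1) = -7.
det M (expand along row 1) = 1·(-1) − 1·2 + (-2)·(-1) = -1.
Characteristic polynomial: λ³ − 7λ + 1 = 0.
Substitute λ = y + (tr M)/3 = y + 0.000000 to remove the quadratic term: y³ + p·y + q = 0 with p = s − (tr M)²/3 = -7.000000 and q = −2(tr M)³/27 + (tr M)·s/3 − det M = 1.000000.
Three real roots ⇒ use the trigonometric (Viète) form: r = 2√(−p/3) = 3.055050, φ = arccos(3q/(p·r)) = arccos(-0.140283) = 1.711543 rad.
y_k = r·cos(φ/3 − 2πk/3) for k = 0, 1, 2 gives y = 2.571201, 0.143277, -2.714479.
λ_k = y_k + 0.000000 gives λ = 2.5712, 0.1433, -2.7145 (check: the sum is 0.0000 = tr M).

Hence λ_max = 2.5712 and λ_min = -2.7145.


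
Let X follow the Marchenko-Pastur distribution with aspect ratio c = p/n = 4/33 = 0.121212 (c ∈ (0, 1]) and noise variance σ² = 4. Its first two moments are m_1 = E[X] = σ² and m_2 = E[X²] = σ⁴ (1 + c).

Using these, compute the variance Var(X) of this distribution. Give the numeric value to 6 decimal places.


m_1 = E[X] = σ² = 4, so m_1² = 16.
m_2 = E[X²] = σ⁴ (1 + c) = 16 · (1 + 0.121212) = 16 · 1.121212 = 17.939394.
(Note m_2 − m_1² simplifies to c · σ⁴ = 0.121212 · 16.)

Var(X) = m_2 − m_1² = 17.939394 − 16 = 1.939394.


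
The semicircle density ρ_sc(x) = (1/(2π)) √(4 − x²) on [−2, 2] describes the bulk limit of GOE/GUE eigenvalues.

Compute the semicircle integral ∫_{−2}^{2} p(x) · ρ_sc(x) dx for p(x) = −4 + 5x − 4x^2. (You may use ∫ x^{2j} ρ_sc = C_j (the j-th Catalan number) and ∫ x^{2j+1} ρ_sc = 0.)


Write p(x) = Σ a_i x^i, split into monomials and integrate each against ρ_sc separately.
Using ∫ x^{2j} ρ_sc = C_j = (1/(j+1)) C(2j, j) (Catalan numbers) and ∫ x^{2j+1} ρ_sc = 0 (odd monomials vanish by symmetry):
  i = 0 (even): a_0 · C_{0} = -4 · 1 = -4
  i = 1 (odd): ∫ x^1 ρ_sc = 0 (vanishes)
  i = 2 (even): a_2 · C_{1} = -4 · 1 = -4

Summing the contributions: ∫_{−2}^{2} p(x) ρ_sc(x) dx = (-4) + (-4) = -8.


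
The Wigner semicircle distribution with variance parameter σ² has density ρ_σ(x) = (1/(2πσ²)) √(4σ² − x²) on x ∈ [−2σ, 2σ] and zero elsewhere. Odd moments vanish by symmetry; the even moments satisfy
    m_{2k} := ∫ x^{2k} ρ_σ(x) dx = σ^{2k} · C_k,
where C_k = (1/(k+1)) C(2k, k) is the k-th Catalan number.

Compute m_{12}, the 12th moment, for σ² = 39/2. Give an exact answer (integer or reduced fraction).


By the scaled semicircle moment identity, m_{2k} = σ^{2k} · C_k with k = 6.
C_6 = (1/(k+1)) · C(2k, k) = (1/7) · C(12, 6) = (1/7) · 924 = 132.
σ^{2k} = (σ²)^k = (39/2)^6 = 3518743761/64.

Therefore m_{12} = σ^{12} · C_6 = (3518743761/64) · 132 = 116118544113/16.


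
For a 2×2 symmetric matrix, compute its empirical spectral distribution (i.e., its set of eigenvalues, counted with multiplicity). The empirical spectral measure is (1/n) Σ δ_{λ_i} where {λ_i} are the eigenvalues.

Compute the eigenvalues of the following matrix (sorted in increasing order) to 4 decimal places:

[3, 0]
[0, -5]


Since M is real symmetric, both eigenvalues are real; they are the roots of det(λI − M) = λ² − (tr M) λ + det M.
tr M = 3 + (-5) = -2.
det M = 3·(-5) − 0² = -15 − 0 = -15.
Characteristic polynomial: λ² + 2λ − 15 = 0.
Discriminant Δ = (tr M)² − 4·det M = 4 − (-60) = 64; √Δ = 8.000000.
λ = (tr M ± √Δ)/2 = (-2 ± 8.000000)/2, giving (tr M − √Δ)/2 = -5.0000 and (tr M + √Δ)/2 = 3.0000.

Eigenvalues sorted in increasing order: [-5.0000, 3.0000].


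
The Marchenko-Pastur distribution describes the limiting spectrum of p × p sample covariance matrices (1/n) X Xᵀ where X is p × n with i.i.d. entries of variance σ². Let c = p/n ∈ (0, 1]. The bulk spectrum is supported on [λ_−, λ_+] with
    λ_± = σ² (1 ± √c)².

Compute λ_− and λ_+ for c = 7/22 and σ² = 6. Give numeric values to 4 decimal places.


c = 7/22 = 0.318182; √c = 0.564076.
λ_− = σ² (1 − √c)² = 6 · (1 − 0.564076)² = 6 · (0.435924)² = 1.140178.
λ_+ = σ² (1 + √c)² = 6 · (1 + 0.564076)² = 6 · (1.564076)² = 14.678004.

Rounded to 4 decimal places: λ_− ≈ 1.1402, λ_+ ≈ 14.6780.


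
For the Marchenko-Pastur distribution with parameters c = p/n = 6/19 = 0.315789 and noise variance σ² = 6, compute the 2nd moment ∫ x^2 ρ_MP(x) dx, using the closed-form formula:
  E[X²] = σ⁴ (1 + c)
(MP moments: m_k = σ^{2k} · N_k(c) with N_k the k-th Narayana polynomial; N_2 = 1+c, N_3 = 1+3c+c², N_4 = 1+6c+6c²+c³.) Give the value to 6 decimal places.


E[X²] = σ⁴ (1 + c) (second MP moment). With σ² = 6 (so σ⁴ = 36) and c = 6/19 = 0.315789: E[X²] = 36 · (1 + 0.315789) = 36 · 1.315789.

So E[X^2] = 47.368421.


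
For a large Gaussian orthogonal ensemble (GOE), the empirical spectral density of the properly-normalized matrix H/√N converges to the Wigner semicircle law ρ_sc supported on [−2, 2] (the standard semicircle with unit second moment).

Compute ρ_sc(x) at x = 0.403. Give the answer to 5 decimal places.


ρ_sc(x) = (1/(2π)) √(4 − x²). With x = 0.403:
  4 − x² = 4 − (0.403)² = 4 − 0.162409 = 3.837591.
  √(4 − x²) = 1.958977.
  1/(2π) = 0.159155.
  ρ_sc(0.403) = 0.159155 · 1.958977 = 0.311781.

Rounded to 5 decimal places: ρ_sc(0.403) ≈ 0.31178.


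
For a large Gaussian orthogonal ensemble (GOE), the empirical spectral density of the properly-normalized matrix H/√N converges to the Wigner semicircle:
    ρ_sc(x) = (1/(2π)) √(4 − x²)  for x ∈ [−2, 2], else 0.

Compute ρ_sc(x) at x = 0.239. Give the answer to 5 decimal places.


ρ_sc(x) = (1/(2π)) √(4 − x²). With x = 0.239:
  4 − x² = 4 − (0.239)² = 4 − 0.057121 = 3.942879.
  √(4 − x²) = 1.985668.
  1/(2π) = 0.159155.
  ρ_sc(0.239) = 0.159155 · 1.985668 = 0.316029.

Rounded to 5 decimal places: ρ_sc(0.239) ≈ 0.31603.


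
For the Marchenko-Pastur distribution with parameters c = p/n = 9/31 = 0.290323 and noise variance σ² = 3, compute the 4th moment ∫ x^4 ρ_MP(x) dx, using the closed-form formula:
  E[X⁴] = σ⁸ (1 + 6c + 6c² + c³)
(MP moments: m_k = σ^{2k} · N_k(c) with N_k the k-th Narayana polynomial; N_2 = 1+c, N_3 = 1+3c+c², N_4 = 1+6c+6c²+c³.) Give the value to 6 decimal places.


E[X⁴] = σ⁸ (1 + 6c + 6c² + c³) (fourth MP moment). With σ² = 3 (so σ⁸ = 81) and c = 9/31 = 0.290323: E[X⁴] = 81 · (1 + 6·0.290323 + 6·(0.290323)² + (0.290323)³) = 81 · 3.272129.

So E[X^4] = 265.042462.


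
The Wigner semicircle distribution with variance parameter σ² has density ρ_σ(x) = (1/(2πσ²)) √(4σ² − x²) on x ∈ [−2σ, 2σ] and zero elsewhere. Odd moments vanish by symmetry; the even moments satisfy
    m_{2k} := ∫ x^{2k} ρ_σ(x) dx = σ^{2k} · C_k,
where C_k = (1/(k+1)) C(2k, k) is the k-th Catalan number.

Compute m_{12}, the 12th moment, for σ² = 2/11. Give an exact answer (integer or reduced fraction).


By the scaled semicircle moment identity, m_{2k} = σ^{2k} · C_k with k = 6.
C_6 = (1/(k+1)) · C(2k, k) = (1/7) · C(12, 6) = (1/7) · 924 = 132.
σ^{2k} = (σ²)^k = (2/11)^6 = 64/1771561.

Therefore m_{12} = σ^{12} · C_6 = (64/1771561) · 132 = 768/161051.


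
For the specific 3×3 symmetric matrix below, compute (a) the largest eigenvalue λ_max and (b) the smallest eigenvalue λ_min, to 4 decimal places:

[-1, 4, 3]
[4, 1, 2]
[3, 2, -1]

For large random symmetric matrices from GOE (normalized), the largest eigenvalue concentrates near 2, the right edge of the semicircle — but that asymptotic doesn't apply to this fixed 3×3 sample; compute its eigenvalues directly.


Since M is real symmetric, all three eigenvalues are real; they are the roots of det(λI − M) = λ³ − (tr M) λ² + s λ − det M, where s is the sum of the principal 2×2 minors.
tr M = -1 + 1 + (-1) = -1.
s = ((-1)·1 − 4²) + ((-1)·(-1) − 3²) + (1·(-1) − 2²) = -17 + (-8) + (-5) = -30.
det M (expand along row 1) = (-1)·(-5) − 4·(-10) + 3·5 = 60.
Characteristic polynomial: λ³ + λ² − 30λ − 60 = 0.
Substitute λ = y + (tr M)/3 = y − 0.333333 to remove the quadratic term: y³ + p·y + q = 0 with p = s − (tr M)²/3 = -30.333333 and q = −2(tr M)³/27 + (tr M)·s/3 − det M = -49.925926.
Three real roots ⇒ use the trigonometric (Viète) form: r = 2√(−p/3) = 6.359595, φ = arccos(3q/(p·r)) = arccos(0.776422) = 0.681828 rad.
y_k = r·cos(φ/3 − 2πk/3) for k = 0, 1, 2 gives y = 6.196050, -1.857035, -4.339015.
λ_k = y_k − 0.333333 gives λ = 5.8627, -2.1904, -4.6723 (check: the sum is -1.0000 = tr M).

Hence λ_max = 5.8627 and λ_min = -4.6723.


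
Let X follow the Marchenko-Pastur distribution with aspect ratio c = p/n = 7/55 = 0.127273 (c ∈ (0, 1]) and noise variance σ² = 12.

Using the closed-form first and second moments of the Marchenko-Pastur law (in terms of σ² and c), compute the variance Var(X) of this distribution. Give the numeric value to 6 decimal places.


Recall the MP moments m_1 = E[X] = σ² and m_2 = E[X²] = σ⁴ (1 + c).
m_1 = E[X] = σ² = 12, so m_1² = 144.
m_2 = E[X²] = σ⁴ (1 + c) = 144 · (1 + 0.127273) = 144 · 1.127273 = 162.327273.
(Note m_2 − m_1² simplifies to c · σ⁴ = 0.127273 · 144.)

Var(X) = m_2 − m_1² = 162.327273 − 144 = 18.327273.


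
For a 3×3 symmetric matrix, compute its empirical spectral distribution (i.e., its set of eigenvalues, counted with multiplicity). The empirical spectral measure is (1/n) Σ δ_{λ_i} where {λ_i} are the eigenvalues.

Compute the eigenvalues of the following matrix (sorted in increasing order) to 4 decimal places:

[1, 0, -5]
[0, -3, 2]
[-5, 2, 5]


Since M is real symmetric, all three eigenvalues are real; they are the roots of det(λI − M) = λ³ − (tr M) λ² + s λ − det M, where s is the sum of the principal 2×2 minors.
tr M = 1 + (-3) + 5 = 3.
s = (1·(-3) − 0²) + (1·5 − (-5)²) + ((-3)·5 − 2²) = -3 + (-20) + (-19) = -42.
det M (expand along row 1) = 1·(-19) − 0·10 + (-5)·(-15) = 56.
Characteristic polynomial: λ³ − 3λ² − 42λ − 56 = 0.
Substitute λ = y + (tr M)/3 = y + 1.000000 to remove the quadratic term: y³ + p·y + q = 0 with p = s − (tr M)²/3 = -45.000000 and q = −2(tr M)³/27 + (tr M)·s/3 − det M = -100.000000.
Three real roots ⇒ use the trigonometric (Viète) form: r = 2√(−p/3) = 7.745967, φ = arccos(3q/(p·r)) = arccos(0.860663) = 0.534226 rad.
y_k = r·cos(φ/3 − 2πk/3) for k = 0, 1, 2 gives y = 7.623475, -2.623475, -5.000000.
λ_k = y_k + 1.000000 gives λ = 8.6235, -1.6235, -4.0000 (check: the sum is 3.0000 = tr M).

Eigenvalues sorted in increasing order: [-4.0000, -1.6235, 8.6235].


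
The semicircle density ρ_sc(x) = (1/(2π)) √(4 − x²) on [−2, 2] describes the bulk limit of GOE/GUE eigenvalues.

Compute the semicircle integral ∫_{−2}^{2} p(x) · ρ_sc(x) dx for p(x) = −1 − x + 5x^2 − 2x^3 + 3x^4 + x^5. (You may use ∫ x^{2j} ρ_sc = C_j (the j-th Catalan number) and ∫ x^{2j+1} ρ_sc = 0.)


Write p(x) = Σ a_i x^i, split into monomials and integrate each against ρ_sc separately.
Using ∫ x^{2j} ρ_sc = C_j = (1/(j+1)) C(2j, j) (Catalan numbers) and ∫ x^{2j+1} ρ_sc = 0 (odd monomials vanish by symmetry):
  i = 0 (even): a_0 · C_{0} = -1 · 1 = -1
  i = 1 (odd): ∫ x^1 ρ_sc = 0 (vanishes)
  i = 2 (even): a_2 · C_{1} = 5 · 1 = 5
  i = 3 (odd): ∫ x^3 ρ_sc = 0 (vanishes)
  i = 4 (even): a_4 · C_{2} = 3 · 2 = 6
  i = 5 (odd): ∫ x^5 ρ_sc = 0 (vanishes)

Summing the contributions: ∫_{−2}^{2} p(x) ρ_sc(x) dx = (-1) + 5 + 6 = 10.


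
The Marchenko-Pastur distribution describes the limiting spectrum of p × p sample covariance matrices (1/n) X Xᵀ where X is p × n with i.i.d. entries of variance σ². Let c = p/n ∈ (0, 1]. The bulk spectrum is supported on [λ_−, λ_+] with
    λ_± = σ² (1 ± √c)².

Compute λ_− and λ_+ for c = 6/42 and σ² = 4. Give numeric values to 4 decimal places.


c = 6/42 = 0.142857; √c = 0.377964.
λ_− = σ² (1 − √c)² = 4 · (1 − 0.377964)² = 4 · (0.622036)² = 1.547713.
λ_+ = σ² (1 + √c)² = 4 · (1 + 0.377964)² = 4 · (1.377964)² = 7.595144.

Rounded to 4 decimal places: λ_− ≈ 1.5477, λ_+ ≈ 7.5951.


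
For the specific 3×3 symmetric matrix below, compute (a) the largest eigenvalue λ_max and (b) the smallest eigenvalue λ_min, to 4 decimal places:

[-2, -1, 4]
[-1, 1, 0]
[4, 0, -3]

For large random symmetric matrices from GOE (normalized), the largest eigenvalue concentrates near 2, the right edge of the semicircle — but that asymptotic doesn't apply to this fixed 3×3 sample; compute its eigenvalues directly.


Since M is real symmetric, all three eigenvalues are real; they are the roots of det(λI − M) = λ³ − (tr M) λ² + s λ − det M, where s is the sum of the principal 2×2 minors.
tr M = -2 + 1 + (-3) = -4.
s = ((-2)·1 − (-1)²) + ((-2)·(-3) − 4²) + (1·(-3) − 0²) = -3 + (-10) + (-3) = -16.
det M (expand along row 1) = (-2)·(-3) − (-1)·3 + 4·(-4) = -7.
Characteristic polynomial: λ³ + 4λ² − 16λ + 7 = 0.
Substitute λ = y + (tr M)/3 = y − 1.333333 to remove the quadratic term: y³ + p·y + q = 0 with p = s − (tr M)²/3 = -21.333333 and q = −2(tr M)³/27 + (tr M)·s/3 − det M = 33.074074.
Three real roots ⇒ use the trigonometric (Viète) form: r = 2√(−p/3) = 5.333333, φ = arccos(3q/(p·r)) = arccos(-0.872070) = 2.630213 rad.
y_k = r·cos(φ/3 − 2πk/3) for k = 0, 1, 2 gives y = 3.411531, 1.844506, -5.256037.
λ_k = y_k − 1.333333 gives λ = 2.0782, 0.5112, -6.5894 (check: the sum is -4.0000 = tr M).

Hence λ_max = 2.0782 and λ_min = -6.5894.


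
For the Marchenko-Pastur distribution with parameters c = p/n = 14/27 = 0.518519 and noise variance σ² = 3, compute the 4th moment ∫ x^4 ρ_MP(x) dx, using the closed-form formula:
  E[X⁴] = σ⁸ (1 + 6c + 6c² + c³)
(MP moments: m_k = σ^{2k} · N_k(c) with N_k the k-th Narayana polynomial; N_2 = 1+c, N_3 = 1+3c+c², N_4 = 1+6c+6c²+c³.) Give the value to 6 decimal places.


E[X⁴] = σ⁸ (1 + 6c + 6c² + c³) (fourth MP moment). With σ² = 3 (so σ⁸ = 81) and c = 14/27 = 0.518519: E[X⁴] = 81 · (1 + 6·0.518519 + 6·(0.518519)² + (0.518519)³) = 81 · 5.863689.

So E[X^4] = 474.958848.


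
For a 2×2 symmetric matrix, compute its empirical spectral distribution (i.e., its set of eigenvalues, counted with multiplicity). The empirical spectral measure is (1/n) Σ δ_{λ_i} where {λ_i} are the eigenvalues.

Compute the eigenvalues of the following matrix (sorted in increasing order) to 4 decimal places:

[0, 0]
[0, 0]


Since M is real symmetric, both eigenvalues are real; they are the roots of det(λI − M) = λ² − (tr M) λ + det M.
tr M = 0 + 0 = 0.
det M = 0·0 − 0² = 0 − 0 = 0.
Characteristic polynomial: λ² = 0.
Discriminant Δ = (tr M)² − 4·det M = 0 − 0 = 0; √Δ = 0.000000.
λ = (tr M ± √Δ)/2 = (0 ± 0.000000)/2, giving (tr M − √Δ)/2 = 0.0000 and (tr M + √Δ)/2 = 0.0000.

Eigenvalues sorted in increasing order: [0.0000, 0.0000].


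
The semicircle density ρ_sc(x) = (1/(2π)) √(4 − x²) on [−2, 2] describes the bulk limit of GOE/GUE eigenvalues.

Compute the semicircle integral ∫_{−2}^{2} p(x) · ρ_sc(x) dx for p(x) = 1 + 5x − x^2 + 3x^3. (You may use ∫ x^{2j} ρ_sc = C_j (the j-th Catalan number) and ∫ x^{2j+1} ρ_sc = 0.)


Write p(x) = Σ a_i x^i, split into monomials and integrate each against ρ_sc separately.
Using ∫ x^{2j} ρ_sc = C_j = (1/(j+1)) C(2j, j) (Catalan numbers) and ∫ x^{2j+1} ρ_sc = 0 (odd monomials vanish by symmetry):
  i = 0 (even): a_0 · C_{0} = 1 · 1 = 1
  i = 1 (odd): ∫ x^1 ρ_sc = 0 (vanishes)
  i = 2 (even): a_2 · C_{1} = -1 · 1 = -1
  i = 3 (odd): ∫ x^3 ρ_sc = 0 (vanishes)

Summing the contributions: ∫_{−2}^{2} p(x) ρ_sc(x) dx = 1 + (-1) = 0.


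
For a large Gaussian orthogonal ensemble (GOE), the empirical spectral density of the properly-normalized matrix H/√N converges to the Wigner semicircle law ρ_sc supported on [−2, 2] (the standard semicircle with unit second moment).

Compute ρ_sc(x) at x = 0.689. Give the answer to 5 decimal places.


ρ_sc(x) = (1/(2π)) √(4 − x²). With x = 0.689:
  4 − x² = 4 − (0.689)² = 4 − 0.474721 = 3.525279.
  √(4 − x²) = 1.877573.
  1/(2π) = 0.159155.
  ρ_sc(0.689) = 0.159155 · 1.877573 = 0.298825.

Rounded to 5 decimal places: ρ_sc(0.689) ≈ 0.29882.


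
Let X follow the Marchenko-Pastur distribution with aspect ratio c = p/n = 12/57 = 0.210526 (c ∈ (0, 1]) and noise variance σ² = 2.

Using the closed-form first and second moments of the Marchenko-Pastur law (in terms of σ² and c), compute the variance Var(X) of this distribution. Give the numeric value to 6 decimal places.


Recall the MP moments m_1 = E[X] = σ² and m_2 = E[X²] = σ⁴ (1 + c).
m_1 = E[X] = σ² = 2, so m_1² = 4.
m_2 = E[X²] = σ⁴ (1 + c) = 4 · (1 + 0.210526) = 4 · 1.210526 = 4.842105.
(Note m_2 − m_1² simplifies to c · σ⁴ = 0.210526 · 4.)

Var(X) = m_2 − m_1² = 4.842105 − 4 = 0.842105.


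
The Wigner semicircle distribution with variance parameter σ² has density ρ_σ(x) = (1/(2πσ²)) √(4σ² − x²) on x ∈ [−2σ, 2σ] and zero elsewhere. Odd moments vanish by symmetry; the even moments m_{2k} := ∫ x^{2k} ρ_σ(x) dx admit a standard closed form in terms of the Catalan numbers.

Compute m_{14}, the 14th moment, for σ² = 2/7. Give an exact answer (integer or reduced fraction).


By the scaled semicircle moment identity, m_{2k} = σ^{2k} · C_k with k = 7.
C_7 = (1/(k+1)) · C(2k, k) = (1/8) · C(14, 7) = (1/8) · 3432 = 429.
σ^{2k} = (σ²)^k = (2/7)^7 = 128/823543.

Therefore m_{14} = σ^{14} · C_7 = (128/823543) · 429 = 54912/823543.


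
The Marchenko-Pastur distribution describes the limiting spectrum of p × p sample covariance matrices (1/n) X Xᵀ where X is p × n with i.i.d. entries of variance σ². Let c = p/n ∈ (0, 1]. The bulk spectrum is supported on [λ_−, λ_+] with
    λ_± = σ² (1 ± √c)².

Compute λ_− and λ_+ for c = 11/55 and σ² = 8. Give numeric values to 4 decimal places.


c = 11/55 = 0.200000; √c = 0.447214.
λ_− = σ² (1 − √c)² = 8 · (1 − 0.447214)² = 8 · (0.552786)² = 2.444582.
λ_+ = σ² (1 + √c)² = 8 · (1 + 0.447214)² = 8 · (1.447214)² = 16.755418.

Rounded to 4 decimal places: λ_− ≈ 2.4446, λ_+ ≈ 16.7554.


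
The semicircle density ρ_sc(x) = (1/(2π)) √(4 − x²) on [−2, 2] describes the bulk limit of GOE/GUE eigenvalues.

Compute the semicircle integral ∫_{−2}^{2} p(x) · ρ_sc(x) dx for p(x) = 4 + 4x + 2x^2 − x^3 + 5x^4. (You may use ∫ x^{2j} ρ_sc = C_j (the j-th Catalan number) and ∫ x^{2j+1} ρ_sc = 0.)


Write p(x) = Σ a_i x^i, split into monomials and integrate each against ρ_sc separately.
Using ∫ x^{2j} ρ_sc = C_j = (1/(j+1)) C(2j, j) (Catalan numbers) and ∫ x^{2j+1} ρ_sc = 0 (odd monomials vanish by symmetry):
  i = 0 (even): a_0 · C_{0} = 4 · 1 = 4
  i = 1 (odd): ∫ x^1 ρ_sc = 0 (vanishes)
  i = 2 (even): a_2 · C_{1} = 2 · 1 = 2
  i = 3 (odd): ∫ x^3 ρ_sc = 0 (vanishes)
  i = 4 (even): a_4 · C_{2} = 5 · 2 = 10

Summing the contributions: ∫_{−2}^{2} p(x) ρ_sc(x) dx = 4 + 2 + 10 = 16.


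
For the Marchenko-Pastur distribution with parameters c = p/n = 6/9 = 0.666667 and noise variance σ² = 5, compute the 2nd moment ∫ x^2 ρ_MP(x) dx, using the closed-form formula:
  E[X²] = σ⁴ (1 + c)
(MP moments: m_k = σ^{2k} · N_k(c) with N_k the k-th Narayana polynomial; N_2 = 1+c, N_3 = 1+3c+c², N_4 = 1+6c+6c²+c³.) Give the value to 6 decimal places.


E[X²] = σ⁴ (1 + c) (second MP moment). With σ² = 5 (so σ⁴ = 25) and c = 6/9 = 0.666667: E[X²] = 25 · (1 + 0.666667) = 25 · 1.666667.

So E[X^2] = 41.666667.


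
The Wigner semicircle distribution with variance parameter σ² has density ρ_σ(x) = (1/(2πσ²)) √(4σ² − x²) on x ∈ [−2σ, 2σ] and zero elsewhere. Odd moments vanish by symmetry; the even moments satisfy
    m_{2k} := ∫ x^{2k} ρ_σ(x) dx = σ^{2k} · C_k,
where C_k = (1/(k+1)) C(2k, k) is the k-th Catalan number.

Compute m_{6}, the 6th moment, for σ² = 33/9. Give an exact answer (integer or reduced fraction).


By the scaled semicircle moment identity, m_{2k} = σ^{2k} · C_k with k = 3.
C_3 = (1/(k+1)) · C(2k, k) = (1/4) · C(6, 3) = (1/4) · 20 = 5.
σ^{2k} = (σ²)^k = (33/9)^3 = 1331/27.

Therefore m_{6} = σ^{6} · C_3 = (1331/27) · 5 = 6655/27.


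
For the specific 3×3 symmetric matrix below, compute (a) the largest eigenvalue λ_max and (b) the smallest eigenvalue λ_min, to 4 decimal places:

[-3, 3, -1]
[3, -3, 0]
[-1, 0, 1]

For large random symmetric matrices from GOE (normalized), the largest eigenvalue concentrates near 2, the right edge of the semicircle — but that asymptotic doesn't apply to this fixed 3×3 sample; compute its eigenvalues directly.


Since M is real symmetric, all three eigenvalues are real; they are the roots of det(λI − M) = λ³ − (tr M) λ² + s λ − det M, where s is the sum of the principal 2×2 minors.
tr M = -3 + (-3) + 1 = -5.
s = ((-3)·(-3) − 3²) + ((-3)·1 − (-1)²) + ((-3)·1 − 0²) = 0 + (-4) + (-3) = -7.
det M (expand along row 1) = (-3)·(-3) − 3·3 + (-1)·(-3) = 3.
Characteristic polynomial: λ³ + 5λ² − 7λ − 3 = 0.
Substitute λ = y + (tr M)/3 = y − 1.666667 to remove the quadratic term: y³ + p·y + q = 0 with p = s − (tr M)²/3 = -15.333333 and q = −2(tr M)³/27 + (tr M)·s/3 − det M = 17.925926.
Three real roots ⇒ use the trigonometric (Viète) form: r = 2√(−p/3) = 4.521553, φ = arccos(3q/(p·r)) = arccos(-0.775673) = 2.458577 rad.
y_k = r·cos(φ/3 − 2πk/3) for k = 0, 1, 2 gives y = 3.086267, 1.318605, -4.404872.
λ_k = y_k − 1.666667 gives λ = 1.4196, -0.3481, -6.0715 (check: the sum is -5.0000 = tr M).

Hence λ_max = 1.4196 and λ_min = -6.0715.


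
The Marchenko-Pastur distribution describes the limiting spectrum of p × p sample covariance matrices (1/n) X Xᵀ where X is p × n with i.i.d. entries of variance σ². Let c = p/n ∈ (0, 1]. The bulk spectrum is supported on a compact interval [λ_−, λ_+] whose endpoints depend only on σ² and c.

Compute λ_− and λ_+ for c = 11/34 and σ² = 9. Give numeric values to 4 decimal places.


c = 11/34 = 0.323529; √c = 0.568796.
λ_− = σ² (1 − √c)² = 9 · (1 − 0.568796)² = 9 · (0.431204)² = 1.673428.
λ_+ = σ² (1 + √c)² = 9 · (1 + 0.568796)² = 9 · (1.568796)² = 22.150101.

Rounded to 4 decimal places: λ_− ≈ 1.6734, λ_+ ≈ 22.1501.


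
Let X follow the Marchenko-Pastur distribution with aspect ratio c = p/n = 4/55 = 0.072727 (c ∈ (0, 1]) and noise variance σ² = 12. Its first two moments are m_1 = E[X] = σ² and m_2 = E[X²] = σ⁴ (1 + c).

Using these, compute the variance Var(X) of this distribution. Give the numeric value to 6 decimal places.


m_1 = E[X] = σ² = 12, so m_1² = 144.
m_2 = E[X²] = σ⁴ (1 + c) = 144 · (1 + 0.072727) = 144 · 1.072727 = 154.472727.
(Note m_2 − m_1² simplifies to c · σ⁴ = 0.072727 · 144.)

Var(X) = m_2 − m_1² = 154.472727 − 144 = 10.472727.


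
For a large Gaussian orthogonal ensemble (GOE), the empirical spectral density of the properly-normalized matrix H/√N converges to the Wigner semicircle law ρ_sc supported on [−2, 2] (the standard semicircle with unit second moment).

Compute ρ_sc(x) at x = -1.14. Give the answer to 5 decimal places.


ρ_sc(x) = (1/(2π)) √(4 − x²). With x = -1.14:
  4 − x² = 4 − (-1.14)² = 4 − 1.299600 = 2.700400.
  √(4 − x²) = 1.643289.
  1/(2π) = 0.159155.
  ρ_sc(-1.14) = 0.159155 · 1.643289 = 0.261538.

Rounded to 5 decimal places: ρ_sc(-1.14) ≈ 0.26154.


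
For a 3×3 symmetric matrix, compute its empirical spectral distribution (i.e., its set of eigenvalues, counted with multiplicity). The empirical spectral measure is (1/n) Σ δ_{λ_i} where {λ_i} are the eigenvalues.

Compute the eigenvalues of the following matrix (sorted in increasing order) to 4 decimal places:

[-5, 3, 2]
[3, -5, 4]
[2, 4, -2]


Since M is real symmetric, all three eigenvalues are real; they are the roots of det(λI − M) = λ³ − (tr M) λ² + s λ − det M, where s is the sum of the principal 2×2 minors.
tr M = -5 + (-5) + (-2) = -12.
s = ((-5)·(-5) − 3²) + ((-5)·(-2) − 2²) + ((-5)·(-2) − 4²) = 16 + 6 + (-6) = 16.
det M (expand along row 1) = (-5)·(-6) − 3·(-14) + 2·22 = 116.
Characteristic polynomial: λ³ + 12λ² + 16λ − 116 = 0.
Substitute λ = y + (tr M)/3 = y − 4.000000 to remove the quadratic term: y³ + p·y + q = 0 with p = s − (tr M)²/3 = -32.000000 and q = −2(tr M)³/27 + (tr M)·s/3 − det M = -52.000000.
Three real roots ⇒ use the trigonometric (Viète) form: r = 2√(−p/3) = 6.531973, φ = arccos(3q/(p·r)) = arccos(0.746329) = 0.728267 rad.
y_k = r·cos(φ/3 − 2πk/3) for k = 0, 1, 2 gives y = 6.340450, -1.810439, -4.530011.
λ_k = y_k − 4.000000 gives λ = 2.3405, -5.8104, -8.5300 (check: the sum is -12.0000 = tr M).

Eigenvalues sorted in increasing order: [-8.5300, -5.8104, 2.3405].


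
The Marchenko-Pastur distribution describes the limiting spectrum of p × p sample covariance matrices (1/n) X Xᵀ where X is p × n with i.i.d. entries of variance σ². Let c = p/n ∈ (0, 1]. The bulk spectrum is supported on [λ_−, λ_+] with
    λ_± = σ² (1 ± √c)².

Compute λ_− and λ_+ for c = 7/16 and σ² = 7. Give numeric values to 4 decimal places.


c = 7/16 = 0.437500; √c = 0.661438.
λ_− = σ² (1 − √c)² = 7 · (1 − 0.661438)² = 7 · (0.338562)² = 0.802370.
λ_+ = σ² (1 + √c)² = 7 · (1 + 0.661438)² = 7 · (1.661438)² = 19.322630.

Rounded to 4 decimal places: λ_− ≈ 0.8024, λ_+ ≈ 19.3226.


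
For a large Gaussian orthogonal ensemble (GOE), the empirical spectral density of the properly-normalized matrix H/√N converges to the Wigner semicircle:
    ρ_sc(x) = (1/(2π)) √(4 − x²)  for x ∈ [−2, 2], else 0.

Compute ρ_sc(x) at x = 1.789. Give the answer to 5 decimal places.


ρ_sc(x) = (1/(2π)) √(4 − x²). With x = 1.789:
  4 − x² = 4 − (1.789)² = 4 − 3.200521 = 0.799479.
  √(4 − x²) = 0.894136.
  1/(2π) = 0.159155.
  ρ_sc(1.789) = 0.159155 · 0.894136 = 0.142306.

Rounded to 5 decimal places: ρ_sc(1.789) ≈ 0.14231.


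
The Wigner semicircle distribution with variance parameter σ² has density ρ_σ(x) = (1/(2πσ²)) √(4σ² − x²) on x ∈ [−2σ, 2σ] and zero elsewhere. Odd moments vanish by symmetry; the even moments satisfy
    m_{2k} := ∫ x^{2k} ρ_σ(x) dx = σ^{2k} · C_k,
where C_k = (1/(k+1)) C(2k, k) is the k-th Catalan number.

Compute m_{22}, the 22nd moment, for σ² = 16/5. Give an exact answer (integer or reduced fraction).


By the scaled semicircle moment identity, m_{2k} = σ^{2k} · C_k with k = 11.
C_11 = (1/(k+1)) · C(2k, k) = (1/12) · C(22, 11) = (1/12) · 705432 = 58786.
σ^{2k} = (σ²)^k = (16/5)^11 = 17592186044416/48828125.

Therefore m_{22} = σ^{22} · C_11 = (17592186044416/48828125) · 58786 = 1034174248807038976/48828125.


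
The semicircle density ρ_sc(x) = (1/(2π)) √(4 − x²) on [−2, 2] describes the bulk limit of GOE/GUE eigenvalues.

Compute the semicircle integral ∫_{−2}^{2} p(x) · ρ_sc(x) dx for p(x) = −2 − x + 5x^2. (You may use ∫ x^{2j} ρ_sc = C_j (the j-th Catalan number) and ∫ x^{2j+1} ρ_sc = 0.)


Write p(x) = Σ a_i x^i, split into monomials and integrate each against ρ_sc separately.
Using ∫ x^{2j} ρ_sc = C_j = (1/(j+1)) C(2j, j) (Catalan numbers) and ∫ x^{2j+1} ρ_sc = 0 (odd monomials vanish by symmetry):
  i = 0 (even): a_0 · C_{0} = -2 · 1 = -2
  i = 1 (odd): ∫ x^1 ρ_sc = 0 (vanishes)
  i = 2 (even): a_2 · C_{1} = 5 · 1 = 5

Summing the contributions: ∫_{−2}^{2} p(x) ρ_sc(x) dx = (-2) + 5 = 3.


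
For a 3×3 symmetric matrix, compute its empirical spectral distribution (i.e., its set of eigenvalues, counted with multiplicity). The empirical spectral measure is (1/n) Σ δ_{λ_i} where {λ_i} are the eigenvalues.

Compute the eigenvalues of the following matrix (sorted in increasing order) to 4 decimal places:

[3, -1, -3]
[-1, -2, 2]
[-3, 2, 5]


Since M is real symmetric, all three eigenvalues are real; they are the roots of det(λI − M) = λ³ − (tr M) λ² + s λ − det M, where s is the sum of the principal 2×2 minors.
tr M = 3 + (-2) + 5 = 6.
s = (3·(-2) − (-1)²) + (3·5 − (-3)²) + ((-2)·5 − 2²) = -7 + 6 + (-14) = -15.
det M (expand along row 1) = 3·(-14) − (-1)·1 + (-3)·(-8) = -17.
Characteristic polynomial: λ³ − 6λ² − 15λ + 17 = 0.
Substitute λ = y + (tr M)/3 = y + 2.000000 to remove the quadratic term: y³ + p·y + q = 0 with p = s − (tr M)²/3 = -27.000000 and q = −2(tr M)³/27 + (tr M)·s/3 − det M = -29.000000.
Three real roots ⇒ use the trigonometric (Viète) form: r = 2√(−p/3) = 6.000000, φ = arccos(3q/(p·r)) = arccos(0.537037) = 1.003876 rad.
y_k = r·cos(φ/3 − 2πk/3) for k = 0, 1, 2 gives y = 5.667201, -1.127105, -4.540096.
λ_k = y_k + 2.000000 gives λ = 7.6672, 0.8729, -2.5401 (check: the sum is 6.0000 = tr M).

Eigenvalues sorted in increasing order: [-2.5401, 0.8729, 7.6672].
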